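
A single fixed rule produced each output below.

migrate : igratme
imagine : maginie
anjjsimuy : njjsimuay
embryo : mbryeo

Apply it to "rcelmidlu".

celmidlru

The pattern: swap the first and last characters, then move the first character to the end.
For "rcelmidlu", step one produces "ucelmidlr"; step two turns that into "celmidlru".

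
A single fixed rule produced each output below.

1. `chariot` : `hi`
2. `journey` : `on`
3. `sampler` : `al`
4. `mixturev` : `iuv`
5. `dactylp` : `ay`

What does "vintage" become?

Each output is the input with this applied: keep one character in every 3, starting at position 2 (positions 2nd, 5th, 8th, ...).
"vintage" → "ia".

ia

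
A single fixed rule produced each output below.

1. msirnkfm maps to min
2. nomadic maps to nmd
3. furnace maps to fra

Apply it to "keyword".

kyo

Rule — delete the last 2 characters, then keep every other character starting from the first (positions 1st, 3rd, 5th, ...).
Working it through for "keyword": intermediate "keywo", final "kyo".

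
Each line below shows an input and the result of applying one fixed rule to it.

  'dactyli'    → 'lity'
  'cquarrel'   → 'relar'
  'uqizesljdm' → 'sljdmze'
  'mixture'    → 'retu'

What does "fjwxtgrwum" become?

The transformation: delete the first 3 characters, then move the first 2 characters to the end (rotate left by 2).
"fjwxtgrwum" → "grwumxt".

grwumxt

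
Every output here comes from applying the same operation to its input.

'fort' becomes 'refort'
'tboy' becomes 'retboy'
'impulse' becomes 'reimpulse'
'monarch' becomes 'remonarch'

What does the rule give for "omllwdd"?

The transformation: prepend "re".
"omllwdd" → "reomllwdd".

reomllwdd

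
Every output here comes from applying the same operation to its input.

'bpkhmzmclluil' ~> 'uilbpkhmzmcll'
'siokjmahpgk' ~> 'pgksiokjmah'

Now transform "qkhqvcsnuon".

uonqkhqvcsn

What's happening: move the last 3 characters to the front (rotate right by 3).
So "qkhqvcsnuon" becomes "uonqkhqvcsn".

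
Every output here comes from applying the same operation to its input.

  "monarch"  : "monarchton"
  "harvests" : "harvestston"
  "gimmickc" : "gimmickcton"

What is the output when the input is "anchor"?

The rule is to append "ton".
Doing the same to "anchor": "anchorton".

anchorton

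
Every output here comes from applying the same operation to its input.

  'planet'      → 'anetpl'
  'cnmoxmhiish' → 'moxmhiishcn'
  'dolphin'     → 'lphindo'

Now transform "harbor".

rborha

What's happening: move the first 2 characters to the end (rotate left by 2).
Doing the same to "harbor": "rborha".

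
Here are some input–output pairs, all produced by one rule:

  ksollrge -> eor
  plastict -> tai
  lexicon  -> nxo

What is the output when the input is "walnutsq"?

The pattern: move the last character to the front, then keep one character in every 3, starting at position 1 (positions 1st, 4th, 7th, ...).
"walnutsq" → "qlt".

qlt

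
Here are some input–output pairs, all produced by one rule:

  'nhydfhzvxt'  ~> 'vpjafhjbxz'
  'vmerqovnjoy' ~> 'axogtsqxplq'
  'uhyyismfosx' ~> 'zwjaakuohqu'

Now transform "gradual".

nitcfwc

The transformation: shift every letter 2 places forward in the alphabet (wrapping around), then move the last character to the front.
Working it through for "gradual": intermediate "itcfwcn", final "nitcfwc".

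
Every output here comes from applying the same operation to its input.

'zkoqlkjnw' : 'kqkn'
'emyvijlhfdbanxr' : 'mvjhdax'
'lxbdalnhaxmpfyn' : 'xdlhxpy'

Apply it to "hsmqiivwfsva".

sqiwsa

In each case the input is transformed by: keep every other character starting from the second (positions 2nd, 4th, 6th, ...).
Doing the same to "hsmqiivwfsva": "sqiwsa".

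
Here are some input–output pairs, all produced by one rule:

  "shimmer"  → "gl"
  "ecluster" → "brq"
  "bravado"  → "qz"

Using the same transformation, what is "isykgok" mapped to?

The rule is to keep one character in every 3, starting at position 2 (positions 2nd, 5th, 8th, ...), then shift every letter 1 place backward in the alphabet (wrapping around).
Working it through for "isykgok": intermediate "sg", final "rf".
(Check on "ecluster": → "csr" → "brq" ✓)

rf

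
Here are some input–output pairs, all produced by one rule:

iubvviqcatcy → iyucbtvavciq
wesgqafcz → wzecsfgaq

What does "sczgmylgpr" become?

In each case the input is transformed by: take characters alternately from the front and the back (1st, last, 2nd, 2nd-last, ...).
So "sczgmylgpr" becomes "srcpzgglmy".

srcpzgglmy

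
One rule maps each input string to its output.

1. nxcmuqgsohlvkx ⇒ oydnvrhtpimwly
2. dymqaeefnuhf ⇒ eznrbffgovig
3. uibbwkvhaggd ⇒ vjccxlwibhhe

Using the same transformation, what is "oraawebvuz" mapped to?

psbbxfcwva

The transformation: shift every letter 1 place forward in the alphabet (wrapping around).
On "oraawebvuz" that produces "psbbxfcwva".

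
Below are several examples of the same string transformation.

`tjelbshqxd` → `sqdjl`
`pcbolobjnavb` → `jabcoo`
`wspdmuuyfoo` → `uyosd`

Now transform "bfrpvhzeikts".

eksfph

In each case the input is transformed by: keep every other character starting from the second (positions 2nd, 4th, 6th, ...), then move the last 3 characters to the front (rotate right by 3).
Applying both steps to "bfrpvhzeikts": "fpheks", then "eksfph".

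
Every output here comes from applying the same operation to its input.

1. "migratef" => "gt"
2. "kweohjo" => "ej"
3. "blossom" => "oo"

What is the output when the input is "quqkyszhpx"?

Rule — keep one character in every 3, starting at position 3 (positions 3rd, 6th, 9th, ...).
Applying that to "quqkyszhpx" gives "qsp".

qsp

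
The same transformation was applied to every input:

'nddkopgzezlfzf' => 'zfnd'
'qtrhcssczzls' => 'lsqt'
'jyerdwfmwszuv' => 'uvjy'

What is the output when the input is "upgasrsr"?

srup

Looking at the pairs, the operation is to move the last 2 characters to the front (rotate right by 2), then keep only the first 4 characters.
Applying that to "upgasrsr" gives "srup".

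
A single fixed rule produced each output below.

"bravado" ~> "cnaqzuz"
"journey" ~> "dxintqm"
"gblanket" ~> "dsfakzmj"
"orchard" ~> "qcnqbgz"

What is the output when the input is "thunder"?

dqsgtmc

Looking at the pairs, the operation is to move the last 2 characters to the front (rotate right by 2), then shift every letter 1 place backward in the alphabet (wrapping around).
"thunder" → "erthund" → "dqsgtmc".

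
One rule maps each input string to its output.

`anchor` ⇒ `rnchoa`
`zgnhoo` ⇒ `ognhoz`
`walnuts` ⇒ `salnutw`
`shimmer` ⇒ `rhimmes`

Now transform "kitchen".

Looking at the pairs, the operation is to swap the first and last characters.
On "kitchen" that produces "nitchek".

nitchek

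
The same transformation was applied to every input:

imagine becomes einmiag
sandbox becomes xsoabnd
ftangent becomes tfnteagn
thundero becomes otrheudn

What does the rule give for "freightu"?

In each case the input is transformed by: reverse the string, then take characters alternately from the front and the back (1st, last, 2nd, 2nd-last, ...).
For "freightu", step one produces "uthgierf"; step two turns that into "uftrhegi".

uftrhegi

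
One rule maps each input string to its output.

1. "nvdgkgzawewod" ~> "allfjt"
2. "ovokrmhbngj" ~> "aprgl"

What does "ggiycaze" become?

ldfj

The rule is to shift every letter 5 places forward in the alphabet (wrapping around), then keep every other character starting from the second (positions 2nd, 4th, 6th, ...).
On "ggiycaze": the first step gives "llndhfej", and the second then gives "ldfj".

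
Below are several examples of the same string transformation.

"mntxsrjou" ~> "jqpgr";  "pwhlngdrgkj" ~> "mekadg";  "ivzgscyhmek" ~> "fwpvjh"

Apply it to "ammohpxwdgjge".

The pattern: keep every other character starting from the first (positions 1st, 3rd, 5th, ...), then shift every letter 3 places backward in the alphabet (wrapping around).
Applying both steps to "ammohpxwdgjge": "amhxdje", then "xjeuagb".
(Check on "pwhlngdrgkj": → "phndgj" → "mekadg" ✓)

xjeuagb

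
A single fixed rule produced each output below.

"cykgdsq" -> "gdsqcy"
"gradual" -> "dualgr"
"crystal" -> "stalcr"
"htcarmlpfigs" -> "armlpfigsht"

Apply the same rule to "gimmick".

mickgi

The pattern: move the first 2 characters to the end (rotate left by 2), then delete the first character.
Starting from "gimmick": after the first operation, "mmickgi"; after the second, "mickgi".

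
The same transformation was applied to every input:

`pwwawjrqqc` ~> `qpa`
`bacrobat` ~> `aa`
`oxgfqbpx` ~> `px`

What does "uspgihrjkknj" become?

The pattern: swap the front and back halves of the string, then keep one character in every 3, starting at position 3 (positions 3rd, 6th, 9th, ...).
Applying that to "uspgihrjkknj" gives "kjph".

kjph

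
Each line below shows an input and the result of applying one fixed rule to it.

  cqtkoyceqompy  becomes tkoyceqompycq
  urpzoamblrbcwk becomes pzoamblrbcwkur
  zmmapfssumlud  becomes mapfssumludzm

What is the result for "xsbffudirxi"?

bffudirxixs

In each case the input is transformed by: move the first 2 characters to the end (rotate left by 2).
"xsbffudirxi" → "bffudirxixs".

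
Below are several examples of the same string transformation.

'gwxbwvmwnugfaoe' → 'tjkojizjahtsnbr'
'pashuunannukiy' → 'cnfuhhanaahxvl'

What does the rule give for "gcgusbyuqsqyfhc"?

tpthfolhdfdlsup

The transformation: shift every letter 13 places forward in the alphabet (wrapping around) — i.e. ROT13.
So "gcgusbyuqsqyfhc" becomes "tpthfolhdfdlsup".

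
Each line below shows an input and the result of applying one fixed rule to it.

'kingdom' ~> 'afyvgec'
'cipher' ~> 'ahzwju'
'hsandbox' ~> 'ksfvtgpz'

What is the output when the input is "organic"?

In each case the input is transformed by: move the first character to the end, then shift every letter 8 places backward in the alphabet (wrapping around).
For "organic", step one produces "rganico"; step two turns that into "jysfaug".

jysfaug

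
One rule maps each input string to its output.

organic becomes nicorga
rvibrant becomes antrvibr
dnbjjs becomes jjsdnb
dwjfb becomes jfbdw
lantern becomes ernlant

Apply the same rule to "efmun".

munef

In each case the input is transformed by: move the last 3 characters to the front (rotate right by 3).
"efmun" → "munef".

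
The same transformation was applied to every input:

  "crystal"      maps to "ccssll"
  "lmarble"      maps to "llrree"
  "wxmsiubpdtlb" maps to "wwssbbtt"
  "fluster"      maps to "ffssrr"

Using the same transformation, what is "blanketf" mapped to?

The pattern: keep one character in every 3, starting at position 1 (positions 1st, 4th, 7th, ...), then double every character.
Working it through for "blanketf": intermediate "bnt", final "bbnntt".

bbnntt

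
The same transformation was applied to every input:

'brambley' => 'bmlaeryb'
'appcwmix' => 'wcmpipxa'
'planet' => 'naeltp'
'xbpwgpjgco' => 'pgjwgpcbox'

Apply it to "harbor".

The pattern: swap the front and back halves of the string, then take characters alternately from the front and the back (1st, last, 2nd, 2nd-last, ...).
On "harbor": the first step gives "borhar", and the second then gives "broarh".

broarh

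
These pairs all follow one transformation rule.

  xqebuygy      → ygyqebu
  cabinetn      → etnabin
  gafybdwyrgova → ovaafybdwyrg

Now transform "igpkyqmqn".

mqngpkyq

The pattern: delete the first character, then move the last 3 characters to the front (rotate right by 3).
Starting from "igpkyqmqn": after the first operation, "gpkyqmqn"; after the second, "mqngpkyq".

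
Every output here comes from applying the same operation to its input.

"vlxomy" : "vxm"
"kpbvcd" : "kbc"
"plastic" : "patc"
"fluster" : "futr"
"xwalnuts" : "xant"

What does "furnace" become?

Rule — keep every other character starting from the first (positions 1st, 3rd, 5th, ...).
So "furnace" becomes "frae".

frae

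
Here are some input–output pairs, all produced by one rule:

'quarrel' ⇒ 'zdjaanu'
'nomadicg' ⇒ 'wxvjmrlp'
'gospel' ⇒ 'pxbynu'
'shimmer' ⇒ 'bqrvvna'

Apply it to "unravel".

dwajenu

Looking at the pairs, the operation is to shift every letter 9 places forward in the alphabet (wrapping around).
So "unravel" becomes "dwajenu".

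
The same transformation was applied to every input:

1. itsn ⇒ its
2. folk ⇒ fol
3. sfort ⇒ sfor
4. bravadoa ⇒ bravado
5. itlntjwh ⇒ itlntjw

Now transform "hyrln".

hyrl

Each output is the input with this applied: delete the last character.
Doing the same to "hyrln": "hyrl".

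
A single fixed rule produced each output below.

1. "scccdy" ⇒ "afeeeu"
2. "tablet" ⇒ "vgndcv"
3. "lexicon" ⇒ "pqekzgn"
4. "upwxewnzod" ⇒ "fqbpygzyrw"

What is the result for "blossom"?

The pattern: reverse the string, then shift every letter 2 places forward in the alphabet (wrapping around).
Applying both steps to "blossom": "mossolb", then "oquuqnd".

oquuqnd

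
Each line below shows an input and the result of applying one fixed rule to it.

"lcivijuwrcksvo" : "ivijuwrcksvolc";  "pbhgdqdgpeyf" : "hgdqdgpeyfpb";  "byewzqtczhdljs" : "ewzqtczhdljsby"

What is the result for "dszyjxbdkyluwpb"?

zyjxbdkyluwpbds

The rule is to move the first 2 characters to the end (rotate left by 2).
Doing the same to "dszyjxbdkyluwpb": "zyjxbdkyluwpbds".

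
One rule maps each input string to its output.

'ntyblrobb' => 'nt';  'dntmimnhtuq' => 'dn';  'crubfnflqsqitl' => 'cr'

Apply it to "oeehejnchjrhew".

oe

The rule is to keep only the first 2 characters.
On "oeehejnchjrhew" that produces "oe".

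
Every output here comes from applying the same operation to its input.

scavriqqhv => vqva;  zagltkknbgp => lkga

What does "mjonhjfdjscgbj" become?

nfsbj

Looking at the pairs, the operation is to move the first 3 characters to the end (rotate left by 3), then keep one character in every 3, starting at position 1 (positions 1st, 4th, 7th, ...).
"mjonhjfdjscgbj" → "nhjfdjscgbjmjo" → "nfsbj".
(Check on "scavriqqhv": → "vriqqhvsca" → "vqva" ✓)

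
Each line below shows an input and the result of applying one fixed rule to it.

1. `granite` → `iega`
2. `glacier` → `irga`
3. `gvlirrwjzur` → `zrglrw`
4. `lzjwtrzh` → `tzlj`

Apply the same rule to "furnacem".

aefr

Rule — keep every other character starting from the first (positions 1st, 3rd, 5th, ...), then move the last 2 characters to the front (rotate right by 2).
Doing the same to "furnacem": "aefr".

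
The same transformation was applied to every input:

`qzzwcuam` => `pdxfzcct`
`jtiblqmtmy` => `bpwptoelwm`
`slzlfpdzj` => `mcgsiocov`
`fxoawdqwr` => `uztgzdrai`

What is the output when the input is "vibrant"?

The rule is to reverse the string, then shift every letter 3 places forward in the alphabet (wrapping around).
Working it through for "vibrant": intermediate "tnarbiv", final "wqduely".

wqduely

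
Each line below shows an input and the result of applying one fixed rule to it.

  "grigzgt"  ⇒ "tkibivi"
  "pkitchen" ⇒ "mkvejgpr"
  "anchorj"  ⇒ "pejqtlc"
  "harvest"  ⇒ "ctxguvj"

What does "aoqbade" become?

qsdcfgc

Rule — move the first character to the end, then shift every letter 2 places forward in the alphabet (wrapping around).
"aoqbade" → "oqbadea" → "qsdcfgc".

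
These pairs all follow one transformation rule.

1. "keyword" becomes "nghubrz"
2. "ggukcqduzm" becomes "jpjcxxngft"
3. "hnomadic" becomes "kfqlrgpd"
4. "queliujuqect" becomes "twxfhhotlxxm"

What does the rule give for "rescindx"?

The rule is to shift every letter 3 places forward in the alphabet (wrapping around), then take characters alternately from the front and the back (1st, last, 2nd, 2nd-last, ...).
Starting from "rescindx": after the first operation, "uhvflqga"; after the second, "uahgvqfl".

uahgvqfl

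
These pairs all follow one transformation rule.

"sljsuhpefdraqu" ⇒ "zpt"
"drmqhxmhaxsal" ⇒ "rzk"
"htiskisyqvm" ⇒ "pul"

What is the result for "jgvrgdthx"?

Rule — shift every letter 1 place backward in the alphabet (wrapping around), then keep only the last 3 characters.
"jgvrgdthx" → "sgw".

sgw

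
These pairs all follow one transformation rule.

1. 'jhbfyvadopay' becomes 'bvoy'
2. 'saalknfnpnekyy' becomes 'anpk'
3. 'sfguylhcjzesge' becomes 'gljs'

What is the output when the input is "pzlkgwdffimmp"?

In each case the input is transformed by: keep one character in every 3, starting at position 3 (positions 3rd, 6th, 9th, ...).
On "pzlkgwdffimmp" that produces "lwfm".

lwfm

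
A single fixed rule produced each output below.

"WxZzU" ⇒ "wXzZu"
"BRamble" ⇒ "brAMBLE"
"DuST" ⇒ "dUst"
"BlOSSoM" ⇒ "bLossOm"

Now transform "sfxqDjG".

SFXQdJg

Looking at the pairs, the operation is to flip the case of every letter.
Applying that to "sfxqDjG" gives "SFXQdJg".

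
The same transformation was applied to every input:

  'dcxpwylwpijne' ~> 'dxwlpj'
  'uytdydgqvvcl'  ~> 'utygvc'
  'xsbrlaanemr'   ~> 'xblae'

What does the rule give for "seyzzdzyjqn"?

What's happening: move the last character to the front, then keep every other character starting from the second (positions 2nd, 4th, 6th, ...).
For "seyzzdzyjqn", step one produces "nseyzzdzyjq"; step two turns that into "syzzj".

syzzj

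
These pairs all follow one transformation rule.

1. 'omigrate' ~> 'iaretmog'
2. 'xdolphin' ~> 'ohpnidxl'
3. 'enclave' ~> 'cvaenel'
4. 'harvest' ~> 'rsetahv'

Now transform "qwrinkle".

Each output is the input with this applied: swap each adjacent pair of characters (1↔2, 3↔4, ...), then move the first 3 characters to the end (rotate left by 3).
Working it through for "qwrinkle": intermediate "wqirknel", final "rknelwqi".

rknelwqi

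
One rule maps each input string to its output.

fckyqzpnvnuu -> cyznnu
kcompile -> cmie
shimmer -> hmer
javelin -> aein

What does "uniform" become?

nfrm

The pattern: swap each adjacent pair of characters (1↔2, 3↔4, ...), then keep every other character starting from the first (positions 1st, 3rd, 5th, ...).
Working it through for "uniform": intermediate "nufirom", final "nfrm".
(Check on "shimmer": → "hsmiemr" → "hmer" ✓)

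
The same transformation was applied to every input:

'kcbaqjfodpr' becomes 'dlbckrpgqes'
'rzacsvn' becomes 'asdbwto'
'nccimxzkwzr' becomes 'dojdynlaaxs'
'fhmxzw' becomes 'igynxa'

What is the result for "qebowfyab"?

In each case the input is transformed by: swap each adjacent pair of characters (1↔2, 3↔4, ...), then shift every letter 1 place forward in the alphabet (wrapping around).
Working it through for "qebowfyab": intermediate "eqobfwayb", final "frpcgxbzc".

frpcgxbzc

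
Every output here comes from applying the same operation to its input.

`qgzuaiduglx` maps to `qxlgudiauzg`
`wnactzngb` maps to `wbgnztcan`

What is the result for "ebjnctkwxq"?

In each case the input is transformed by: move the first character to the end, then reverse the string.
So "ebjnctkwxq" becomes "eqxwktcnjb".

eqxwktcnjb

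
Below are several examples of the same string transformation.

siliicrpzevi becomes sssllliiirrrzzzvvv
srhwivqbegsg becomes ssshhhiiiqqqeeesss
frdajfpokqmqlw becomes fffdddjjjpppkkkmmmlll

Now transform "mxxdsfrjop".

mmmxxxsssrrrooo

Rule — keep every other character starting from the first (positions 1st, 3rd, 5th, ...), then repeat every character 3 times.
Applying both steps to "mxxdsfrjop": "mxsro", then "mmmxxxsssrrrooo".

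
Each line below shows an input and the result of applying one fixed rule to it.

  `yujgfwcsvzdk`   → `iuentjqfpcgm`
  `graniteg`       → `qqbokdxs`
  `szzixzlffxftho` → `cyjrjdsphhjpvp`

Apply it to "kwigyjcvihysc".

umgcsiqristfm

What's happening: shift every letter 10 places forward in the alphabet (wrapping around), then take characters alternately from the front and the back (1st, last, 2nd, 2nd-last, ...).
Working it through for "kwigyjcvihysc": intermediate "ugsqitmfsricm", final "umgcsiqristfm".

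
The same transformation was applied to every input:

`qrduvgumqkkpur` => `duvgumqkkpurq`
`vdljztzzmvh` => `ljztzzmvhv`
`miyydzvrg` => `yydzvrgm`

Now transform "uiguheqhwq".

guheqhwqu

In each case the input is transformed by: move the first 2 characters to the end (rotate left by 2), then delete the last character.
Working it through for "uiguheqhwq": intermediate "guheqhwqui", final "guheqhwqu".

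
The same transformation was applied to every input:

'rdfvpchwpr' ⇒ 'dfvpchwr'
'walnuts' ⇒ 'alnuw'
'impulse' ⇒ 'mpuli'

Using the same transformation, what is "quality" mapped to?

The rule is to delete the last 2 characters, then move the first character to the end.
Working it through for "quality": intermediate "quali", final "ualiq".
(Check on "walnuts": → "walnu" → "alnuw" ✓)

ualiq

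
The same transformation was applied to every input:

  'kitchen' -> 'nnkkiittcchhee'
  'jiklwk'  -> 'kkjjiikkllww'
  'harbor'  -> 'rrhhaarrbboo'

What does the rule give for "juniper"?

rrjjuunniippee

What's happening: double every character, then move the last 2 characters to the front (rotate right by 2).
Working it through for "juniper": intermediate "jjuunniippeerr", final "rrjjuunniippee".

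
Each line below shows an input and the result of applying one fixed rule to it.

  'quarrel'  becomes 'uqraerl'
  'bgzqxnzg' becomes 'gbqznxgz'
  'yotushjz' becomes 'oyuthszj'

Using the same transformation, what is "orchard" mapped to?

rohcrad

The pattern: swap each adjacent pair of characters (1↔2, 3↔4, ...).
On "orchard" that produces "rohcrad".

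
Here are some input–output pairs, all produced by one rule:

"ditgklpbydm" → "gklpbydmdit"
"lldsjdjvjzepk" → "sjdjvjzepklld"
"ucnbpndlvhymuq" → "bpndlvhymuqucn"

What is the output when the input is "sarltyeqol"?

ltyeqolsar

Each output is the input with this applied: move the first 3 characters to the end (rotate left by 3).
Doing the same to "sarltyeqol": "ltyeqolsar".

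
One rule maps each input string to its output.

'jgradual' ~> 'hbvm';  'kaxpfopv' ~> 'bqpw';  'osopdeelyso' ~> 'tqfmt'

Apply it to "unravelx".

obfy

The rule is to keep every other character starting from the second (positions 2nd, 4th, 6th, ...), then shift every letter 1 place forward in the alphabet (wrapping around).
"unravelx" → "naex" → "obfy".
(Check on "osopdeelyso": → "spels" → "tqfmt" ✓)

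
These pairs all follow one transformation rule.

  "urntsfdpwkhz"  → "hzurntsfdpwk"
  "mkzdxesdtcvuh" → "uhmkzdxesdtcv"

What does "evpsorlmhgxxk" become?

xkevpsorlmhgx

Looking at the pairs, the operation is to move the last 2 characters to the front (rotate right by 2).
Doing the same to "evpsorlmhgxxk": "xkevpsorlmhgx".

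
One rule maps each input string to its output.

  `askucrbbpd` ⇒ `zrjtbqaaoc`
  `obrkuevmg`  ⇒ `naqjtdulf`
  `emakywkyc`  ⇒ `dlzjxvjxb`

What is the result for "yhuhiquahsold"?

The pattern: shift every letter 1 place backward in the alphabet (wrapping around).
"yhuhiquahsold" → "xgtghptzgrnkc".

xgtghptzgrnkc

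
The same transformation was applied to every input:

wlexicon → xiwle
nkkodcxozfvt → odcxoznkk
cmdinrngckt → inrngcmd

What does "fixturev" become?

tufix

The pattern: delete the last 3 characters, then move the first 3 characters to the end (rotate left by 3).
Starting from "fixturev": after the first operation, "fixtu"; after the second, "tufix".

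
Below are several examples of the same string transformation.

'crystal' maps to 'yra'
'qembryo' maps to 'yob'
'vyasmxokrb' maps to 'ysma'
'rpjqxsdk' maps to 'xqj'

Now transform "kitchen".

The transformation: sort the characters into reverse alphabetical order, then keep one character in every 3, starting at position 1 (positions 1st, 4th, 7th, ...).
"kitchen" → "tnkihec" → "tic".

tic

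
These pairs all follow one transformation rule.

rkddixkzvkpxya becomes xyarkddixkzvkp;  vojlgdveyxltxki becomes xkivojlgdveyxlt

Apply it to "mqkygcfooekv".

ekvmqkygcfoo

In each case the input is transformed by: move the last 3 characters to the front (rotate right by 3).
On "mqkygcfooekv" that produces "ekvmqkygcfoo".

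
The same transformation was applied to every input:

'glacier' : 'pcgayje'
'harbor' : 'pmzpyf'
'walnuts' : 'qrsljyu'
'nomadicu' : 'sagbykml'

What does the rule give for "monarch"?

fapylmk

Rule — shift every letter 2 places backward in the alphabet (wrapping around), then reverse the string.
On "monarch": the first step gives "kmlypaf", and the second then gives "fapylmk".
(Check on "glacier": → "ejyagcp" → "pcgayje" ✓)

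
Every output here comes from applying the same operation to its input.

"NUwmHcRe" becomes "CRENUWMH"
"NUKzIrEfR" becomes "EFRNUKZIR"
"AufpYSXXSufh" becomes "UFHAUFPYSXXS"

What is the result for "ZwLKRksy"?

KSYZWLKR

The pattern: move the last 3 characters to the front (rotate right by 3), then convert every letter to uppercase.
Starting from "ZwLKRksy": after the first operation, "ksyZwLKR"; after the second, "KSYZWLKR".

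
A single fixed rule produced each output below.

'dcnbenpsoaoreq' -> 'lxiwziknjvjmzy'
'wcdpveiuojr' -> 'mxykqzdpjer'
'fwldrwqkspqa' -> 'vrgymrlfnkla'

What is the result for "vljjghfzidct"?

ogeebcaudyxq

The rule is to swap the first and last characters, then shift every letter 5 places backward in the alphabet (wrapping around).
Starting from "vljjghfzidct": after the first operation, "tljjghfzidcv"; after the second, "ogeebcaudyxq".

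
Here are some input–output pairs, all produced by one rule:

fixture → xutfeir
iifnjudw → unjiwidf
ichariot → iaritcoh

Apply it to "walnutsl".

Looking at the pairs, the operation is to take characters alternately from the front and the back (1st, last, 2nd, 2nd-last, ...), then move the last 3 characters to the front (rotate right by 3).
"walnutsl" → "wlasltnu" → "tnuwlasl".

tnuwlasl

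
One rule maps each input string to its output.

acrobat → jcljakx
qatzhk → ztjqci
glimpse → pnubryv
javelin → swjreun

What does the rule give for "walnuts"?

In each case the input is transformed by: shift every letter 9 places forward in the alphabet (wrapping around), then take characters alternately from the front and the back (1st, last, 2nd, 2nd-last, ...).
For "walnuts", step one produces "fjuwdcb"; step two turns that into "fbjcudw".

fbjcudw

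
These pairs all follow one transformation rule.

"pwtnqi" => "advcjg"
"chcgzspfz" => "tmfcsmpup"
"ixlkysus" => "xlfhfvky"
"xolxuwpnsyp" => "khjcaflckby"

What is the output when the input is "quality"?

The rule is to move the first 3 characters to the end (rotate left by 3), then shift every letter 13 places forward in the alphabet (wrapping around) — i.e. ROT13.
"quality" → "yvgldhn".

yvgldhn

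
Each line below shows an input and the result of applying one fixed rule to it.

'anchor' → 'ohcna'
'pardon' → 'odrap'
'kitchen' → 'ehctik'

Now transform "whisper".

What's happening: delete the last character, then reverse the string.
Applying that to "whisper" gives "epsihw".

epsihw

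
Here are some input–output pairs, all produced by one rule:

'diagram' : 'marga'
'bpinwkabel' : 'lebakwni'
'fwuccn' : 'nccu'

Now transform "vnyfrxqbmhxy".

Each output is the input with this applied: delete the first 2 characters, then reverse the string.
For "vnyfrxqbmhxy" the result is "yxhmbqxrfy".

yxhmbqxrfy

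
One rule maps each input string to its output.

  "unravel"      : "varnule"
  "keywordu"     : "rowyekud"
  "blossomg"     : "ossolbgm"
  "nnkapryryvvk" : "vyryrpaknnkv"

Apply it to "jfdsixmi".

The rule is to reverse the string, then move the first 2 characters to the end (rotate left by 2).
For "jfdsixmi", step one produces "imxisdfj"; step two turns that into "xisdfjim".

xisdfjim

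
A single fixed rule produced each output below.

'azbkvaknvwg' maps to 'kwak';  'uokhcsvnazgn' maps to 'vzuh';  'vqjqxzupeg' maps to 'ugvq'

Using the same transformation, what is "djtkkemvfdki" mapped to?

mddk

What's happening: keep one character in every 3, starting at position 1 (positions 1st, 4th, 7th, ...), then move the first 2 characters to the end (rotate left by 2).
"djtkkemvfdki" → "dkmd" → "mddk".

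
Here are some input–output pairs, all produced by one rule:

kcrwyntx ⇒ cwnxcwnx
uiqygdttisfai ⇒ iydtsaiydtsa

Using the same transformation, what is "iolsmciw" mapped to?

oscwoscw

What's happening: keep every other character starting from the second (positions 2nd, 4th, 6th, ...), then write the whole string twice.
"iolsmciw" → "oscw" → "oscwoscw".
(Check on "uiqygdttisfai": → "iydtsa" → "iydtsaiydtsa" ✓)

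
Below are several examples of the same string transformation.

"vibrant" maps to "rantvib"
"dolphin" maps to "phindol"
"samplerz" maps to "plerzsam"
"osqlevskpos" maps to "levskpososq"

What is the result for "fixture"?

Looking at the pairs, the operation is to move the first 3 characters to the end (rotate left by 3).
So "fixture" becomes "turefix".

turefix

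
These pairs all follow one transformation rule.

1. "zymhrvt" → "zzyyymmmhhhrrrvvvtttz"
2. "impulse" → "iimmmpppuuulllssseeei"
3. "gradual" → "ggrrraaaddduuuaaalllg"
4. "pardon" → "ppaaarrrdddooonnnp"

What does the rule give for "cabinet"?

ccaaabbbiiinnneeetttc

Each output is the input with this applied: repeat every character 3 times, then move the first character to the end.
Doing the same to "cabinet": "ccaaabbbiiinnneeetttc".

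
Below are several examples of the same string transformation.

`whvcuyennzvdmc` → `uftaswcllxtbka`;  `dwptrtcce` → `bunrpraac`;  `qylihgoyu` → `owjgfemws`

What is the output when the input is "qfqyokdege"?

The pattern: shift every letter 2 places backward in the alphabet (wrapping around).
So "qfqyokdege" becomes "odowmibcec".

odowmibcec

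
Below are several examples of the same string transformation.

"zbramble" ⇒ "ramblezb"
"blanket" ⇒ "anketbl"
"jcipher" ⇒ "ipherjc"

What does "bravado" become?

In each case the input is transformed by: move the first 2 characters to the end (rotate left by 2).
"bravado" → "avadobr".

avadobr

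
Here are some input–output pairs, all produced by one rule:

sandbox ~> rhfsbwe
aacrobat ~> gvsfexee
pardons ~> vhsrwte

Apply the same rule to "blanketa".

What's happening: shift every letter 4 places forward in the alphabet (wrapping around), then move the first 2 characters to the end (rotate left by 2).
On "blanketa": the first step gives "fperoixe", and the second then gives "eroixefp".

eroixefp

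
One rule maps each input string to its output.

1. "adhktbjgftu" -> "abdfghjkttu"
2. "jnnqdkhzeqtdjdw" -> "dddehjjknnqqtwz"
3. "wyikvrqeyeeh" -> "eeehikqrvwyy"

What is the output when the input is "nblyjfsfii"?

bffiijlnsy

What's happening: sort the characters into alphabetical order.
Applying that to "nblyjfsfii" gives "bffiijlnsy".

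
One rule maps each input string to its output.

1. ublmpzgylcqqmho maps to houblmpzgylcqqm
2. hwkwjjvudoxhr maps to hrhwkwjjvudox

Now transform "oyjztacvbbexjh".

The transformation: move the last 2 characters to the front (rotate right by 2).
Doing the same to "oyjztacvbbexjh": "jhoyjztacvbbex".

jhoyjztacvbbex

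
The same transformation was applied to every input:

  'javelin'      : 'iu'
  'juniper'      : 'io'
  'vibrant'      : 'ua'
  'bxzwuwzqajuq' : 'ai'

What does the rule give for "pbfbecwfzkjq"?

The transformation: shift every letter 1 place backward in the alphabet (wrapping around), then keep only the vowels.
For "pbfbecwfzkjq", step one produces "oaeadbveyjip"; step two turns that into "oaeaei".

oaeaei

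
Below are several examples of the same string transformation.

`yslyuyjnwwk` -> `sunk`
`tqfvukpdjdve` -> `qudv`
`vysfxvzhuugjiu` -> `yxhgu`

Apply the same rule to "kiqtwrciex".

Looking at the pairs, the operation is to keep one character in every 3, starting at position 2 (positions 2nd, 5th, 8th, ...).
So "kiqtwrciex" becomes "iwi".

iwi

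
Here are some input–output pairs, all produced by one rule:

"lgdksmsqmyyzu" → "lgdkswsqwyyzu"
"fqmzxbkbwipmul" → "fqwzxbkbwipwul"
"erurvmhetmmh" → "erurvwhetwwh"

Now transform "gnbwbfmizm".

The pattern: replace every "m" with "w".
Applying that to "gnbwbfmizm" gives "gnbwbfwizw".

gnbwbfwizw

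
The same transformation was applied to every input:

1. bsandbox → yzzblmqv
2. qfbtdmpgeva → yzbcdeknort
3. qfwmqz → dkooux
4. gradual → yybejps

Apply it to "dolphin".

The rule is to sort the characters into alphabetical order, then shift every letter 2 places backward in the alphabet (wrapping around).
Starting from "dolphin": after the first operation, "dhilnop"; after the second, "bfgjlmn".
(Check on "gradual": → "aadglru" → "yybejps" ✓)

bfgjlmn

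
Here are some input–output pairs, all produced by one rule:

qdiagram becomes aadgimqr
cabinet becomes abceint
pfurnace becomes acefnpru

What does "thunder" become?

dehnrtu

The pattern: sort the characters into alphabetical order.
On "thunder" that produces "dehnrtu".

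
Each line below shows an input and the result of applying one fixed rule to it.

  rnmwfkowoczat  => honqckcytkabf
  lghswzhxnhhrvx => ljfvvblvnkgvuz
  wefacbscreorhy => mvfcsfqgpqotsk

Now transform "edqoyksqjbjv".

The transformation: reverse the string, then shift every letter 12 places backward in the alphabet (wrapping around).
"edqoyksqjbjv" → "vjbjqskyoqde" → "jxpxegymcers".

jxpxegymcers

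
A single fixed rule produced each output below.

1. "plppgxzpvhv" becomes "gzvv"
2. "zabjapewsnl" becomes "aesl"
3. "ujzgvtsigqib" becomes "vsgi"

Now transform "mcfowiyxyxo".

wyyo

Looking at the pairs, the operation is to keep every other character starting from the first (positions 1st, 3rd, 5th, ...), then keep only the last 4 characters.
On "mcfowiyxyxo" that produces "wyyo".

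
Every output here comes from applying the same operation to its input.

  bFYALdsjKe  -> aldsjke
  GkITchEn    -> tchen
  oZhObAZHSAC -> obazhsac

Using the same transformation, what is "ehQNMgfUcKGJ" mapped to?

nmgfuckgj

In each case the input is transformed by: delete the first 3 characters, then convert every letter to lowercase.
On "ehQNMgfUcKGJ": the first step gives "NMgfUcKGJ", and the second then gives "nmgfuckgj".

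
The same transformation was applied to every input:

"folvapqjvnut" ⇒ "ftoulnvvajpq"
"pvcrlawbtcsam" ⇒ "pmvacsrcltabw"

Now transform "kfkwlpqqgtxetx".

What's happening: take characters alternately from the front and the back (1st, last, 2nd, 2nd-last, ...).
So "kfkwlpqqgtxetx" becomes "kxftkewxltpgqq".

kxftkewxltpgqq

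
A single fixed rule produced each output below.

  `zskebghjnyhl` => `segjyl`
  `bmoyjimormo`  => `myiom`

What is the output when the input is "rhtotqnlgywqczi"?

In each case the input is transformed by: keep every other character starting from the second (positions 2nd, 4th, 6th, ...).
Applying that to "rhtotqnlgywqczi" gives "hoqlyqz".

hoqlyqz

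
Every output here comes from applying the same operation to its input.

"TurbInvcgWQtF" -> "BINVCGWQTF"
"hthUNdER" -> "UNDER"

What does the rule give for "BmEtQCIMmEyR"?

TQCIMMEYR

Looking at the pairs, the operation is to delete the first 3 characters, then convert every letter to uppercase.
Starting from "BmEtQCIMmEyR": after the first operation, "tQCIMmEyR"; after the second, "TQCIMMEYR".
(Check on "hthUNdER": → "UNdER" → "UNDER" ✓)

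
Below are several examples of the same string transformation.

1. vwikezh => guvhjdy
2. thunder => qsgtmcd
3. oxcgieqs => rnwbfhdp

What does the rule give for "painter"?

In each case the input is transformed by: move the last character to the front, then shift every letter 1 place backward in the alphabet (wrapping around).
"painter" → "rpainte" → "qozhmsd".

qozhmsd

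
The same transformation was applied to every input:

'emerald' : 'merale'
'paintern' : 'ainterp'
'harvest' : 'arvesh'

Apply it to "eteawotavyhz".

Rule — delete the last character, then move the first character to the end.
On "eteawotavyhz" that produces "teawotavyhe".

teawotavyhe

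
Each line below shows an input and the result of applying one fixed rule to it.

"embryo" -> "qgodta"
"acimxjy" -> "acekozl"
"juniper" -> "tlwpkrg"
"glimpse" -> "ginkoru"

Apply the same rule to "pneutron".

prpgwvtq

The rule is to shift every letter 2 places forward in the alphabet (wrapping around), then move the last character to the front.
On "pneutron" that produces "prpgwvtq".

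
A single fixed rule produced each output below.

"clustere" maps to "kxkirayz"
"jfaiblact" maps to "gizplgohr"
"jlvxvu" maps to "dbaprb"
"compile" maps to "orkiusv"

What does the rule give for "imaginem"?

tksosgmo

Rule — move the last 3 characters to the front (rotate right by 3), then shift every letter 6 places forward in the alphabet (wrapping around).
Applying both steps to "imaginem": "nemimagi", then "tksosgmo".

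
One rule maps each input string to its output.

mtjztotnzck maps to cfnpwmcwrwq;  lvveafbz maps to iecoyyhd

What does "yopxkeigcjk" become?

fmnbrsanhlj

The rule is to shift every letter 3 places forward in the alphabet (wrapping around), then move the last 3 characters to the front (rotate right by 3).
Working it through for "yopxkeigcjk": intermediate "brsanhljfmn", final "fmnbrsanhlj".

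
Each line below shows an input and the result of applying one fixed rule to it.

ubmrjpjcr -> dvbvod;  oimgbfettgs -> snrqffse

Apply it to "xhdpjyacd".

Each output is the input with this applied: shift every letter 12 places forward in the alphabet (wrapping around), then delete the first 3 characters.
Starting from "xhdpjyacd": after the first operation, "jtpbvkmop"; after the second, "bvkmop".

bvkmop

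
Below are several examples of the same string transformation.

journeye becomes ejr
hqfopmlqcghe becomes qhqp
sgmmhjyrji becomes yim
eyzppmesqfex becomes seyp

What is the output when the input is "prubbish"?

The rule is to swap the front and back halves of the string, then keep one character in every 3, starting at position 2 (positions 2nd, 5th, 8th, ...).
Starting from "prubbish": after the first operation, "bishprub"; after the second, "ipb".
(Check on "eyzppmesqfex": → "esqfexeyzppm" → "seyp" ✓)

ipb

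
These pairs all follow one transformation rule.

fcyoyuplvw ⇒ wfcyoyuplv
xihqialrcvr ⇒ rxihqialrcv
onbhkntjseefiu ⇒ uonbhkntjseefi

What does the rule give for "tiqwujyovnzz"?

ztiqwujyovnz

What's happening: move the last character to the front.
So "tiqwujyovnzz" becomes "ztiqwujyovnz".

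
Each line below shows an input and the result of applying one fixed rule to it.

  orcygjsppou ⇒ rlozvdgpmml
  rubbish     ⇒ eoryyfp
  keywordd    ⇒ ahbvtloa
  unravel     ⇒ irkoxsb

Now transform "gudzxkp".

The transformation: shift every letter 3 places backward in the alphabet (wrapping around), then move the last character to the front.
Starting from "gudzxkp": after the first operation, "drawuhm"; after the second, "mdrawuh".

mdrawuh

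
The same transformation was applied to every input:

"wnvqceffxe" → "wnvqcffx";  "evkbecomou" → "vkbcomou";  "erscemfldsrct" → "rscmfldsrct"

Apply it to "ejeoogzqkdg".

joogzqkdg

Each output is the input with this applied: remove every "e".
Doing the same to "ejeoogzqkdg": "joogzqkdg".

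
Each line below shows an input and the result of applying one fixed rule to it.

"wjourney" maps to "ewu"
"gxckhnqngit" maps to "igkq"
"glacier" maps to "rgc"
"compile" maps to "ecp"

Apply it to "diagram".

The transformation: keep one character in every 3, starting at position 1 (positions 1st, 4th, 7th, ...), then move the last character to the front.
Applying that to "diagram" gives "mdg".

mdg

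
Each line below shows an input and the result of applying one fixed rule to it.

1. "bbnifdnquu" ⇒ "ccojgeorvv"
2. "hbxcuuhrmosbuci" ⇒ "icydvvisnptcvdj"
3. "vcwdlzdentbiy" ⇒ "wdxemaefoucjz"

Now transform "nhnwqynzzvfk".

Looking at the pairs, the operation is to shift every letter 1 place forward in the alphabet (wrapping around).
Doing the same to "nhnwqynzzvfk": "oioxrzoaawgl".

oioxrzoaawgl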